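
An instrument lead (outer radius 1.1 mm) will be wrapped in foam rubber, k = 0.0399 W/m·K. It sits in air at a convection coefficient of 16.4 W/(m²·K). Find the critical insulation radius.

For a cylinder r_cr = k/h = 0.0399/16.4
r_cr = 2.43 mm; since the bare radius (1.1 mm) is below r_cr, adding a thin layer of insulation will *increase* heat loss.

r_cr ≈ 2.43 mm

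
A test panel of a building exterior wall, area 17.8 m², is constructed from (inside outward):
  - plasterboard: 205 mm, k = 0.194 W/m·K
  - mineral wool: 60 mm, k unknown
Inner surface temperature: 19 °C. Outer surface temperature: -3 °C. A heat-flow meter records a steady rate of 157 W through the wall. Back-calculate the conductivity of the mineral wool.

k ≈ 0.0417 W/(m·K)

Model the wall as resistances in series:
R_plasterboard = L/(kA) = 0.205/(0.194×17.8) = 0.05937 K/W
Sum of known resistances R_other = 0.05937 K/W
Total R = ΔT/Q = 22/157 = 0.1401 K/W
R_mineral wool = R_total − R_other = 0.08076 K/W
k = L/(R·A) = 0.06/(0.08076×17.8)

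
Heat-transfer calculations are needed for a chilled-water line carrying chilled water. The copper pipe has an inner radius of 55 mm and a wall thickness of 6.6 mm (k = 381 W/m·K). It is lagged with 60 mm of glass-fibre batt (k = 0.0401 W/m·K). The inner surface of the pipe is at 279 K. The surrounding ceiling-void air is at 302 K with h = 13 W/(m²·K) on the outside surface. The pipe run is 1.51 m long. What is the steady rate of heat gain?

Q ≈ 12.4 W

Per-layer cylindrical resistances, series-summed:
R_copper pipe wall = ln(61.6/55)/(2π×381×1.51) = 3.135×10^-5 K/W
R_glass-fibre batt = ln(121.6/61.6)/(2π×0.0401×1.51) = 1.788 K/W
R_outer film = 1/(h_o·2πr_oL) = 1/(13×2π×0.1216×1.51) = 0.06668 K/W
R_total = 1.854 K/W
Q = ΔT/R_total = 23/1.854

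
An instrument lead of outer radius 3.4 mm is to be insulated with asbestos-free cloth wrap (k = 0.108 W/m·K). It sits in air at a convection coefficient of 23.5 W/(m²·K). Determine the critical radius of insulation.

For a cylinder r_cr = k/h = 0.108/23.5
r_cr = 4.6 mm; since the bare radius (3.4 mm) is below r_cr, adding a thin layer of insulation will *increase* heat loss.

r_cr ≈ 4.6 mm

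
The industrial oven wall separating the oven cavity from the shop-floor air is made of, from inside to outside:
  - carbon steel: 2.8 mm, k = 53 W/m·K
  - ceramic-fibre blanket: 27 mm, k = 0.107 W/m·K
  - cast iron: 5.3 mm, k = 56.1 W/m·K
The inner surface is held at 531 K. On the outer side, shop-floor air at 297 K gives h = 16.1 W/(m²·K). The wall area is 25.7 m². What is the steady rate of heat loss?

Thermal resistances in series:
R_carbon steel = L/(kA) = 0.0028/(53×25.7) = 2.056×10^-6 K/W
R_ceramic-fibre blanket = L/(kA) = 0.027/(0.107×25.7) = 0.009819 K/W
R_cast iron = L/(kA) = 0.0053/(56.1×25.7) = 3.676×10^-6 K/W
R_outer film = 1/(h_o·A) = 1/(16.1×25.7) = 0.002417 K/W
R_total = 0.01224 K/W
Q = ΔT / R_total = 234 / 0.01224

Q ≈ 19100 W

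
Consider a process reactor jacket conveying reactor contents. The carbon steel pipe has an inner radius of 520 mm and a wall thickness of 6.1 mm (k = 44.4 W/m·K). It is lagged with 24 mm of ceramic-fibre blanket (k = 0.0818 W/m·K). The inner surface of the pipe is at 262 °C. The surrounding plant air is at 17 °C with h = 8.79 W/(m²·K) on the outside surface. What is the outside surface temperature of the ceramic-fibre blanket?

T ≈ 84.3 °C

Radial resistances (cylindrical: R_cond = ln(r_o/r_i)/(2πkL), R_conv = 1/(h·2πrL)):
R_carbon steel pipe wall = ln(526.1/520)/(2π×44.4×1) = 4.181×10^-5 K/W
R_ceramic-fibre blanket = ln(550.1/526.1)/(2π×0.0818×1) = 0.08679 K/W
R_outer film = 1/(h_o·2πr_oL) = 1/(8.79×2π×0.5501×1) = 0.03291 K/W
R_total = 0.1197 K/W
Q = ΔT/R_total = 245/0.1197
Q = 2050 W/m
T_interface = T_inner − Q·ΣR(inner→interface) = 262 − 2050×0.08684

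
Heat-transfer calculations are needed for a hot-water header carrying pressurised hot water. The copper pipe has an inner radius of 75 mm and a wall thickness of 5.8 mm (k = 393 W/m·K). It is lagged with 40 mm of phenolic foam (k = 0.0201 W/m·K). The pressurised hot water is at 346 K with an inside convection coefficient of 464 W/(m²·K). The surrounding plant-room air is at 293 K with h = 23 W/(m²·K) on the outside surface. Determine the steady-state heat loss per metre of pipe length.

Cylindrical conduction, so R = ln(r₂/r₁)/(2πkL) per layer, in series:
R_inner film = 1/(h_i·2πr₁L) = 1/(464×2π×0.075×1) = 0.004573 K/W
R_copper pipe wall = ln(80.8/75)/(2π×393×1) = 3.017×10^-5 K/W
R_phenolic foam = ln(120.8/80.8)/(2π×0.0201×1) = 3.184 K/W
R_outer film = 1/(h_o·2πr_oL) = 1/(23×2π×0.1208×1) = 0.05728 K/W
R_total = 3.246 K/W
Q = ΔT/R_total = 53/3.246

q′ ≈ 16.3 W/m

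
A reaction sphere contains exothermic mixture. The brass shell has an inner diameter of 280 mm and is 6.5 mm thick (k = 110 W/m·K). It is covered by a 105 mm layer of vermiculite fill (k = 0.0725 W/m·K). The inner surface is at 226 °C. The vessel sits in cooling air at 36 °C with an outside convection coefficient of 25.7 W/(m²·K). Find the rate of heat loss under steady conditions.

Q ≈ 59.8 W

Radial (spherical) resistances in series:
R_brass shell = (1/0.14 − 1/0.1465)/(4π×110) = 2.293×10^-4 K/W
R_vermiculite fill = (1/0.1465 − 1/0.2515)/(4π×0.0725) = 3.128 K/W
R_outer film = 1/(h·4πr_o²) = 1/(25.7×4π×0.2515²) = 0.04895 K/W
R_total = 3.177 K/W
Q = ΔT/R_total = 190/3.177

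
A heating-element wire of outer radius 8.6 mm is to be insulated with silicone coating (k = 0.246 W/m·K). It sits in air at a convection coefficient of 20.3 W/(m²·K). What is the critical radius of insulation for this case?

r_cr ≈ 12.1 mm

For a cylinder r_cr = k/h = 0.246/20.3
r_cr = 12.1 mm; since the bare radius (8.6 mm) is below r_cr, adding a thin layer of insulation will *increase* heat loss.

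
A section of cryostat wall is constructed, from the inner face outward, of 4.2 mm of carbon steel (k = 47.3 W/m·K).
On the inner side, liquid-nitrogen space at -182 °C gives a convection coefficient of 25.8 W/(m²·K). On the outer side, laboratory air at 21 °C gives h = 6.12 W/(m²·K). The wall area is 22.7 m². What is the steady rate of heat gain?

Q ≈ 22800 W

Treating each layer as a thermal resistance in series:
R_inner film = 1/(h_i·A) = 1/(25.8×22.7) = 0.001707 K/W
R_carbon steel = L/(kA) = 0.0042/(47.3×22.7) = 3.912×10^-6 K/W
R_outer film = 1/(h_o·A) = 1/(6.12×22.7) = 0.007198 K/W
R_total = 0.00891 K/W
Q = ΔT / R_total = 203 / 0.00891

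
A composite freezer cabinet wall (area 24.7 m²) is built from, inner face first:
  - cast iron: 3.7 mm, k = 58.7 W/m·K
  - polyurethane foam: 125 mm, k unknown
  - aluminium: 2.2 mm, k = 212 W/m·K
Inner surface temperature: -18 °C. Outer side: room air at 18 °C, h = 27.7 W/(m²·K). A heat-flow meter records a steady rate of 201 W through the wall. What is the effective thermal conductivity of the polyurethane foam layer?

Thermal resistances in series:
R_cast iron = L/(kA) = 0.0037/(58.7×24.7) = 2.552×10^-6 K/W
R_aluminium = L/(kA) = 0.0022/(212×24.7) = 4.201×10^-7 K/W
R_outer film = 1/(h_o·A) = 1/(27.7×24.7) = 0.001462 K/W
Sum of known resistances R_other = 0.001465 K/W
Total R = ΔT/Q = 36/201 = 0.1791 K/W
R_polyurethane foam = R_total − R_other = 0.1776 K/W
k = L/(R·A) = 0.125/(0.1776×24.7)

k ≈ 0.0285 W/(m·K)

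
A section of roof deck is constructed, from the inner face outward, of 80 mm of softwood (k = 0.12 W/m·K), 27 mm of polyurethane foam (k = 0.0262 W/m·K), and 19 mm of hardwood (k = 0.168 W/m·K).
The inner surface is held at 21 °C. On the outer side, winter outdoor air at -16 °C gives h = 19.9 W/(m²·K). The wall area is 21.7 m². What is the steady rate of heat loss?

Series thermal resistances:
R_softwood = L/(kA) = 0.08/(0.12×21.7) = 0.03072 K/W
R_polyurethane foam = L/(kA) = 0.027/(0.0262×21.7) = 0.04749 K/W
R_hardwood = L/(kA) = 0.019/(0.168×21.7) = 0.005212 K/W
R_outer film = 1/(h_o·A) = 1/(19.9×21.7) = 0.002316 K/W
R_total = 0.08574 K/W
Q = ΔT / R_total = 37 / 0.08574

Q ≈ 432 W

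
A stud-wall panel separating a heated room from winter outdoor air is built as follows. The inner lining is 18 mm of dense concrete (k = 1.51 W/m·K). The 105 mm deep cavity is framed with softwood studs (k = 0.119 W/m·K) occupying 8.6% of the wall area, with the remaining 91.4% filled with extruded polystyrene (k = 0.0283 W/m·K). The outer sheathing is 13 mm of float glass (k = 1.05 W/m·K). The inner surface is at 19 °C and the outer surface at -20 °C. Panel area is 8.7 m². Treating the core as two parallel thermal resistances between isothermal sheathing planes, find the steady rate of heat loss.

Sheathing layers in series; stud and cavity paths in parallel between them.
R_inner = 0.018/(1.51×8.7) = 0.00137 K/W
R_stud  = 0.105/(0.119×0.086×8.7) = 1.179 K/W
R_cav   = 0.105/(0.0283×0.914×8.7) = 0.4666 K/W
1/R_core = 1/R_stud + 1/R_cav → R_core = 0.3343 K/W
R_outer = 0.013/(1.05×8.7) = 0.001423 K/W
R_total = 0.3371 K/W
Q = ΔT/R_total = 39/0.3371

Q ≈ 116 W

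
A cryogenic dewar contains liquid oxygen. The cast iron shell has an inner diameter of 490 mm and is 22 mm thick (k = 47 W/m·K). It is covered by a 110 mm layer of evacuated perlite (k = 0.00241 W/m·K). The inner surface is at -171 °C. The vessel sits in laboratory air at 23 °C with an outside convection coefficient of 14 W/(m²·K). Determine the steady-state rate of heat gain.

Q ≈ 5.37 W

For a spherical shell R = (1/r₁ − 1/r₂)/(4πk); film R = 1/(h·4πr²). In series:
R_cast iron shell = (1/0.245 − 1/0.267)/(4π×47) = 5.694×10^-4 K/W
R_evacuated perlite = (1/0.267 − 1/0.377)/(4π×0.00241) = 36.08 K/W
R_outer film = 1/(h·4πr_o²) = 1/(14×4π×0.377²) = 0.03999 K/W
R_total = 36.12 K/W
Q = ΔT/R_total = 194/36.12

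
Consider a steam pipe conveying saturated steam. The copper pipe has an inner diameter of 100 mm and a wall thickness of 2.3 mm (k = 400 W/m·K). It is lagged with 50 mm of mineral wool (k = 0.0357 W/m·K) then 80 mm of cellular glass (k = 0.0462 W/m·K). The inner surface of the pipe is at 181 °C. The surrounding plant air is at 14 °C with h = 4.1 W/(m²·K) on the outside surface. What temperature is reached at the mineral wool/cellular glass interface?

T ≈ 84.8 °C

Radial resistances (cylindrical: R_cond = ln(r_o/r_i)/(2πkL), R_conv = 1/(h·2πrL)):
R_copper pipe wall = ln(52.3/50)/(2π×400×1) = 1.789×10^-5 K/W
R_mineral wool = ln(102.3/52.3)/(2π×0.0357×1) = 2.991 K/W
R_cellular glass = ln(182.3/102.3)/(2π×0.0462×1) = 1.99 K/W
R_outer film = 1/(h_o·2πr_oL) = 1/(4.1×2π×0.1823×1) = 0.2129 K/W
R_total = 5.194 K/W
Q = ΔT/R_total = 167/5.194
Q = 32.2 W/m
T_interface = T_inner − Q·ΣR(inner→interface) = 181 − 32.2×2.991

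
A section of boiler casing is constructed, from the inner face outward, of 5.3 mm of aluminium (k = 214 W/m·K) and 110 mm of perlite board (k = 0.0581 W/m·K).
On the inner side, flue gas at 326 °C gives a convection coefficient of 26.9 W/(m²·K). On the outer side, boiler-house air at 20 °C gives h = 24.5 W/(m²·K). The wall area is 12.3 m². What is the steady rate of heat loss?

Series thermal resistances:
R_inner film = 1/(h_i·A) = 1/(26.9×12.3) = 0.003022 K/W
R_aluminium = L/(kA) = 0.0053/(214×12.3) = 2.014×10^-6 K/W
R_perlite board = L/(kA) = 0.11/(0.0581×12.3) = 0.1539 K/W
R_outer film = 1/(h_o·A) = 1/(24.5×12.3) = 0.003318 K/W
R_total = 0.1603 K/W
Q = ΔT / R_total = 306 / 0.1603

Q ≈ 1910 W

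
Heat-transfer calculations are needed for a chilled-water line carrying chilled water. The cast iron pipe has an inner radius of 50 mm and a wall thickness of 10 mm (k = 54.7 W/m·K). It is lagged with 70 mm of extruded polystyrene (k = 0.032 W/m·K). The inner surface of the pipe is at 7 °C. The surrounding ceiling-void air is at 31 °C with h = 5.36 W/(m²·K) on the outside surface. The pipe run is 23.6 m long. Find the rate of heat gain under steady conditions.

Q ≈ 139 W

For a radial system each layer contributes R = ln(r_out/r_in)/(2πkL); films add R = 1/(hA).
R_cast iron pipe wall = ln(60/50)/(2π×54.7×23.6) = 2.248×10^-5 K/W
R_extruded polystyrene = ln(130/60)/(2π×0.032×23.6) = 0.1629 K/W
R_outer film = 1/(h_o·2πr_oL) = 1/(5.36×2π×0.13×23.6) = 0.009678 K/W
R_total = 0.1726 K/W
Q = ΔT/R_total = 24/0.1726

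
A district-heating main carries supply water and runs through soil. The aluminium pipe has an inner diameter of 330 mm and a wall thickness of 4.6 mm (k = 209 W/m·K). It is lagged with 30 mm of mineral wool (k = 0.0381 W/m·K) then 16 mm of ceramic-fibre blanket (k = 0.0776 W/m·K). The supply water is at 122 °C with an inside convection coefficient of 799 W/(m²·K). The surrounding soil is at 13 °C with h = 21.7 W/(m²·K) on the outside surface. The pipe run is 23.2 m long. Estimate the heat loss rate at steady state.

Treating each annulus and film as a series resistance:
R_inner film = 1/(h_i·2πr₁L) = 1/(799×2π×0.165×23.2) = 5.204×10^-5 K/W
R_aluminium pipe wall = ln(169.6/165)/(2π×209×23.2) = 9.026×10^-7 K/W
R_mineral wool = ln(199.6/169.6)/(2π×0.0381×23.2) = 0.02933 K/W
R_ceramic-fibre blanket = ln(215.6/199.6)/(2π×0.0776×23.2) = 0.006817 K/W
R_outer film = 1/(h_o·2πr_oL) = 1/(21.7×2π×0.2156×23.2) = 0.001466 K/W
R_total = 0.03766 K/W
Q = ΔT/R_total = 109/0.03766

Q ≈ 2890 W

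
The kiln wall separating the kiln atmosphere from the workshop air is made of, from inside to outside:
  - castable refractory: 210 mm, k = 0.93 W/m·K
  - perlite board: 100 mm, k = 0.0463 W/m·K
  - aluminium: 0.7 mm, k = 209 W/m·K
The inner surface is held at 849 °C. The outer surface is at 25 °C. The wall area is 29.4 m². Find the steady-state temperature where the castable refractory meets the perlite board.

Model the wall as resistances in series:
R_castable refractory = L/(kA) = 0.21/(0.93×29.4) = 0.00768 K/W
R_perlite board = L/(kA) = 0.1/(0.0463×29.4) = 0.07346 K/W
R_aluminium = L/(kA) = 0.0007/(209×29.4) = 1.139×10^-7 K/W
R_total = 0.08114 K/W;  Q = ΔT/R_total = 824/0.08114 = 10150 W
T_interface = T_inner − Q·ΣR(inner→interface) = 849 − 10200×0.00768

T ≈ 771 °C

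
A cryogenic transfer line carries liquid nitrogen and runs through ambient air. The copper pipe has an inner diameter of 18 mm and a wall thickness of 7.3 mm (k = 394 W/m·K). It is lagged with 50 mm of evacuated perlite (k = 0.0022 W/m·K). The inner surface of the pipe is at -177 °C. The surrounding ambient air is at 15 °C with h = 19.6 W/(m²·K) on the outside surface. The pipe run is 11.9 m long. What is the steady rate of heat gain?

For a radial system each layer contributes R = ln(r_out/r_in)/(2πkL); films add R = 1/(hA).
R_copper pipe wall = ln(16.3/9)/(2π×394×11.9) = 2.016×10^-5 K/W
R_evacuated perlite = ln(66.3/16.3)/(2π×0.0022×11.9) = 8.529 K/W
R_outer film = 1/(h_o·2πr_oL) = 1/(19.6×2π×0.0663×11.9) = 0.01029 K/W
R_total = 8.54 K/W
Q = ΔT/R_total = 192/8.54

Q ≈ 22.5 W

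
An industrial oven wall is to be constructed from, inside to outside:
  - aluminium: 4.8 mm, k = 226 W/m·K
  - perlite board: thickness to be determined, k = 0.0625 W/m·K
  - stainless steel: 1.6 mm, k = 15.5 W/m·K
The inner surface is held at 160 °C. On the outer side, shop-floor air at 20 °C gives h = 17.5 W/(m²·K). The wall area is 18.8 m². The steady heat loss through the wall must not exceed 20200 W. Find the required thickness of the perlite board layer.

L ≈ 4.56 mm

Thermal resistances in series:
R_aluminium = L/(kA) = 0.0048/(226×18.8) = 1.13×10^-6 K/W
R_stainless steel = L/(kA) = 0.0016/(15.5×18.8) = 5.491×10^-6 K/W
R_outer film = 1/(h_o·A) = 1/(17.5×18.8) = 0.00304 K/W
Sum of the known resistances R_other = 0.003046 K/W
Required total resistance R_tot = ΔT/Q_allow = 140/20200 = 0.006931 K/W
R_perlite board = R_tot − R_other = 0.003885 K/W
L = R·k·A = 0.003885×0.0625×18.8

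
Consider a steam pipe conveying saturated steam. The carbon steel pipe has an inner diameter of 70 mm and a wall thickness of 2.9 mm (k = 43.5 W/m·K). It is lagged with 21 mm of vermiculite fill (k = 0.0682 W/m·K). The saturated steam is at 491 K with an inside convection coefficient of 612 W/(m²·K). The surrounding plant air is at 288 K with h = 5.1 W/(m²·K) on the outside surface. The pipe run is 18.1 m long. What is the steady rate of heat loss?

Cylindrical conduction, so R = ln(r₂/r₁)/(2πkL) per layer, in series:
R_inner film = 1/(h_i·2πr₁L) = 1/(612×2π×0.035×18.1) = 4.105×10^-4 K/W
R_carbon steel pipe wall = ln(37.9/35)/(2π×43.5×18.1) = 1.609×10^-5 K/W
R_vermiculite fill = ln(58.9/37.9)/(2π×0.0682×18.1) = 0.05684 K/W
R_outer film = 1/(h_o·2πr_oL) = 1/(5.1×2π×0.0589×18.1) = 0.02927 K/W
R_total = 0.08654 K/W
Q = ΔT/R_total = 203/0.08654

Q ≈ 2350 W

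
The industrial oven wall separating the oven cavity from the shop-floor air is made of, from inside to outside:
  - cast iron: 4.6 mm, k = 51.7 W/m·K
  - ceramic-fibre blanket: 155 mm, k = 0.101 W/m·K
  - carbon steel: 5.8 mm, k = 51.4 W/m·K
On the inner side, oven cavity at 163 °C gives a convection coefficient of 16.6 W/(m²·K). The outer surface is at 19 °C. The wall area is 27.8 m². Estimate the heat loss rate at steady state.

Using the resistance-network approach (series):
R_inner film = 1/(h_i·A) = 1/(16.6×27.8) = 0.002167 K/W
R_cast iron = L/(kA) = 0.0046/(51.7×27.8) = 3.201×10^-6 K/W
R_ceramic-fibre blanket = L/(kA) = 0.155/(0.101×27.8) = 0.0552 K/W
R_carbon steel = L/(kA) = 0.0058/(51.4×27.8) = 4.059×10^-6 K/W
R_total = 0.05738 K/W
Q = ΔT / R_total = 144 / 0.05738

Q ≈ 2510 W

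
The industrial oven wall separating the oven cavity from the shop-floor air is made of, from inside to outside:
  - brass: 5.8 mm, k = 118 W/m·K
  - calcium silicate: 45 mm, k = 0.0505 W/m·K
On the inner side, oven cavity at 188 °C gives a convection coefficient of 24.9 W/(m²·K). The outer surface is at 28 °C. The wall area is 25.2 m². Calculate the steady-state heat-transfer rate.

Q ≈ 4330 W

Thermal resistances in series:
R_inner film = 1/(h_i·A) = 1/(24.9×25.2) = 0.001594 K/W
R_brass = L/(kA) = 0.0058/(118×25.2) = 1.95×10^-6 K/W
R_calcium silicate = L/(kA) = 0.045/(0.0505×25.2) = 0.03536 K/W
R_total = 0.03696 K/W
Q = ΔT / R_total = 160 / 0.03696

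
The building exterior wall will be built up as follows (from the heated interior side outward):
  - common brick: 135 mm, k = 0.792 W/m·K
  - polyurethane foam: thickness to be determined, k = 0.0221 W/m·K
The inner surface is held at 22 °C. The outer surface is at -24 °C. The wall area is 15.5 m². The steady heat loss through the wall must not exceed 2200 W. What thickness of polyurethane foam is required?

L ≈ 3.4 mm

Treating each layer as a thermal resistance in series:
R_common brick = L/(kA) = 0.135/(0.792×15.5) = 0.011 K/W
Sum of the known resistances R_other = 0.011 K/W
Required total resistance R_tot = ΔT/Q_allow = 46/2200 = 0.02091 K/W
R_polyurethane foam = R_tot − R_other = 0.009912 K/W
L = R·k·A = 0.009912×0.0221×15.5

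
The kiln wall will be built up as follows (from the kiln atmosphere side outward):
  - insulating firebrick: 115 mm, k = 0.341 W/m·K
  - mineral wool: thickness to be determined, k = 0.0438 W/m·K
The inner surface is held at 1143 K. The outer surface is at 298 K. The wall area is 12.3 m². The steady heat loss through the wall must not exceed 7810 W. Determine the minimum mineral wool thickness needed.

Using the resistance-network approach (series):
R_insulating firebrick = L/(kA) = 0.115/(0.341×12.3) = 0.02742 K/W
Sum of the known resistances R_other = 0.02742 K/W
Required total resistance R_tot = ΔT/Q_allow = 845/7810 = 0.1082 K/W
R_mineral wool = R_tot − R_other = 0.08078 K/W
L = R·k·A = 0.08078×0.0438×12.3

L ≈ 43.5 mm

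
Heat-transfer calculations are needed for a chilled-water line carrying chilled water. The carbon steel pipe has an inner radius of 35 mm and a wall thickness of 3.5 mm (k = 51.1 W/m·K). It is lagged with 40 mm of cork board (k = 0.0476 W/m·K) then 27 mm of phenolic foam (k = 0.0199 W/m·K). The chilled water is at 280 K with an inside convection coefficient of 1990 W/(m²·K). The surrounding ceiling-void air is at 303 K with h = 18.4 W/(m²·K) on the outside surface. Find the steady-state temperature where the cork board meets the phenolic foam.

Cylindrical conduction, so R = ln(r₂/r₁)/(2πkL) per layer, in series:
R_inner film = 1/(h_i·2πr₁L) = 1/(1990×2π×0.035×1) = 0.002285 K/W
R_carbon steel pipe wall = ln(38.5/35)/(2π×51.1×1) = 2.969×10^-4 K/W
R_cork board = ln(78.5/38.5)/(2π×0.0476×1) = 2.382 K/W
R_phenolic foam = ln(105.5/78.5)/(2π×0.0199×1) = 2.364 K/W
R_outer film = 1/(h_o·2πr_oL) = 1/(18.4×2π×0.1055×1) = 0.08199 K/W
R_total = 4.831 K/W
Q = ΔT/R_total = 23/4.831
Q = 4.76 W/m
T_interface = T_inner + Q·ΣR(inner→interface) = 280 + 4.76×2.385

T ≈ 291 K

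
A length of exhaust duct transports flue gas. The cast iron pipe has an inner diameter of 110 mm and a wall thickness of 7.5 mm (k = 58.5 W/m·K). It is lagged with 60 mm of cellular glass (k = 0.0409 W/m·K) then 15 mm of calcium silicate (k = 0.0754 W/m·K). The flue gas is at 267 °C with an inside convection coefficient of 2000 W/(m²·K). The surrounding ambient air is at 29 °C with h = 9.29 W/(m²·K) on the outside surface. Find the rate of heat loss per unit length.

q′ ≈ 79.6 W/m

Radial resistances (cylindrical: R_cond = ln(r_o/r_i)/(2πkL), R_conv = 1/(h·2πrL)):
R_inner film = 1/(h_i·2πr₁L) = 1/(2000×2π×0.055×1) = 0.001447 K/W
R_cast iron pipe wall = ln(62.5/55)/(2π×58.5×1) = 3.478×10^-4 K/W
R_cellular glass = ln(122.5/62.5)/(2π×0.0409×1) = 2.619 K/W
R_calcium silicate = ln(137.5/122.5)/(2π×0.0754×1) = 0.2438 K/W
R_outer film = 1/(h_o·2πr_oL) = 1/(9.29×2π×0.1375×1) = 0.1246 K/W
R_total = 2.989 K/W
Q = ΔT/R_total = 238/2.989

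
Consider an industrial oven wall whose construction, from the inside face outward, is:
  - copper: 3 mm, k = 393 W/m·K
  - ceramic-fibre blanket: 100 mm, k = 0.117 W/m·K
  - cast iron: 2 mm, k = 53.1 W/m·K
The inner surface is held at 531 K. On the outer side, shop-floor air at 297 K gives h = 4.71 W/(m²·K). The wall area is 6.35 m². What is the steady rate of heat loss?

Q ≈ 1390 W

Thermal resistances in series:
R_copper = L/(kA) = 0.003/(393×6.35) = 1.202×10^-6 K/W
R_ceramic-fibre blanket = L/(kA) = 0.1/(0.117×6.35) = 0.1346 K/W
R_cast iron = L/(kA) = 0.002/(53.1×6.35) = 5.931×10^-6 K/W
R_outer film = 1/(h_o·A) = 1/(4.71×6.35) = 0.03344 K/W
R_total = 0.168 K/W
Q = ΔT / R_total = 234 / 0.168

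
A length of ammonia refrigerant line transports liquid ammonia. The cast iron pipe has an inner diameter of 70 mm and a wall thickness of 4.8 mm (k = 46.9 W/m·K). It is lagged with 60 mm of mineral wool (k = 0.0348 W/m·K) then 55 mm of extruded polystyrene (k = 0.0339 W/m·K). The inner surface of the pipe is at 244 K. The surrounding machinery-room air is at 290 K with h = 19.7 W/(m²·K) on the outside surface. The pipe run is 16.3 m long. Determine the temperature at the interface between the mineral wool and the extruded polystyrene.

Per-layer cylindrical resistances, series-summed:
R_cast iron pipe wall = ln(39.8/35)/(2π×46.9×16.3) = 2.676×10^-5 K/W
R_mineral wool = ln(99.8/39.8)/(2π×0.0348×16.3) = 0.2579 K/W
R_extruded polystyrene = ln(154.8/99.8)/(2π×0.0339×16.3) = 0.1264 K/W
R_outer film = 1/(h_o·2πr_oL) = 1/(19.7×2π×0.1548×16.3) = 0.003202 K/W
R_total = 0.3876 K/W
Q = ΔT/R_total = 46/0.3876
Q = 119 W
T_interface = T_inner + Q·ΣR(inner→interface) = 244 + 119×0.258

T ≈ 275 K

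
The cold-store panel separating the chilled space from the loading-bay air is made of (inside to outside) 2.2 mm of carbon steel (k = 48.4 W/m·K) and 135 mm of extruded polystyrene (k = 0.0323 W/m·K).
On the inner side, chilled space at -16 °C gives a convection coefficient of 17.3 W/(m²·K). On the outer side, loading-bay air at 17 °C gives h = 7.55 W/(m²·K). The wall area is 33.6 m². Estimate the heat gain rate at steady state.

Treating each layer as a thermal resistance in series:
R_inner film = 1/(h_i·A) = 1/(17.3×33.6) = 0.00172 K/W
R_carbon steel = L/(kA) = 0.0022/(48.4×33.6) = 1.353×10^-6 K/W
R_extruded polystyrene = L/(kA) = 0.135/(0.0323×33.6) = 0.1244 K/W
R_outer film = 1/(h_o·A) = 1/(7.55×33.6) = 0.003942 K/W
R_total = 0.1301 K/W
Q = ΔT / R_total = 33 / 0.1301

Q ≈ 254 W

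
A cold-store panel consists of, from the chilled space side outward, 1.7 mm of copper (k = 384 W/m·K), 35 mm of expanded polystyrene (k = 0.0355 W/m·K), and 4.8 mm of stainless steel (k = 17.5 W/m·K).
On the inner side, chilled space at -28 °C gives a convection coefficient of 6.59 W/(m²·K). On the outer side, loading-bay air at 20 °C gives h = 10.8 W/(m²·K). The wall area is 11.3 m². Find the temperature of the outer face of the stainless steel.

T ≈ 16.4 °C

Thermal resistances in series:
R_inner film = 1/(h_i·A) = 1/(6.59×11.3) = 0.01343 K/W
R_copper = L/(kA) = 0.0017/(384×11.3) = 3.918×10^-7 K/W
R_expanded polystyrene = L/(kA) = 0.035/(0.0355×11.3) = 0.08725 K/W
R_stainless steel = L/(kA) = 0.0048/(17.5×11.3) = 2.427×10^-5 K/W
R_outer film = 1/(h_o·A) = 1/(10.8×11.3) = 0.008194 K/W
R_total = 0.1089 K/W;  Q = ΔT/R_total = 48/0.1089 = 440.8 W
T_interface = T_inner + Q·ΣR(inner→interface) = -28 + 441×0.1007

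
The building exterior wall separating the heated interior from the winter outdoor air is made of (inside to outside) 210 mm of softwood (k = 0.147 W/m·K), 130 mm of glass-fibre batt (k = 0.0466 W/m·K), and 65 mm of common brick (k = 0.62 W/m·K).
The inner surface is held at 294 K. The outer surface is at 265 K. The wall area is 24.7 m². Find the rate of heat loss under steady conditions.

Q ≈ 166 W

Treating each layer as a thermal resistance in series:
R_softwood = L/(kA) = 0.21/(0.147×24.7) = 0.05784 K/W
R_glass-fibre batt = L/(kA) = 0.13/(0.0466×24.7) = 0.1129 K/W
R_common brick = L/(kA) = 0.065/(0.62×24.7) = 0.004244 K/W
R_total = 0.175 K/W
Q = ΔT / R_total = 29 / 0.175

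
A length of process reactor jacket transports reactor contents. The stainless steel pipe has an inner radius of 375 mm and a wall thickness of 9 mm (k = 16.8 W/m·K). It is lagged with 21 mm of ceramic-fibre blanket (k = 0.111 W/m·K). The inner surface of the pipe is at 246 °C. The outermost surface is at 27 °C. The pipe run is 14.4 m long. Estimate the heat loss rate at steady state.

Per-layer cylindrical resistances, series-summed:
R_stainless steel pipe wall = ln(384/375)/(2π×16.8×14.4) = 1.56×10^-5 K/W
R_ceramic-fibre blanket = ln(405/384)/(2π×0.111×14.4) = 0.005302 K/W
R_total = 0.005317 K/W
Q = ΔT/R_total = 219/0.005317

Q ≈ 41200 W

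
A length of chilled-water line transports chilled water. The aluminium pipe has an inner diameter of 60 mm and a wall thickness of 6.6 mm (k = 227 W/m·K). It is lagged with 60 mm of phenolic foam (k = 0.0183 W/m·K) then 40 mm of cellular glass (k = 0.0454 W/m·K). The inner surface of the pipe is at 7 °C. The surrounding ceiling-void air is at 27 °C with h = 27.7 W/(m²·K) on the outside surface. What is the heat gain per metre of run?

q′ ≈ 2.06 W/m

Treating each annulus and film as a series resistance:
R_aluminium pipe wall = ln(36.6/30)/(2π×227×1) = 1.394×10^-4 K/W
R_phenolic foam = ln(96.6/36.6)/(2π×0.0183×1) = 8.441 K/W
R_cellular glass = ln(136.6/96.6)/(2π×0.0454×1) = 1.215 K/W
R_outer film = 1/(h_o·2πr_oL) = 1/(27.7×2π×0.1366×1) = 0.04206 K/W
R_total = 9.698 K/W
Q = ΔT/R_total = 20/9.698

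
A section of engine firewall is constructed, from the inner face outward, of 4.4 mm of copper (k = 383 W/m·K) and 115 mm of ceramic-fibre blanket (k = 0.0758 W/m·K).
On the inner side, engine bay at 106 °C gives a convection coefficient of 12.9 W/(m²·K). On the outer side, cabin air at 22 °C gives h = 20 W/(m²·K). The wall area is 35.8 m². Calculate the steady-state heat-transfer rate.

Q ≈ 1830 W

Thermal resistances in series:
R_inner film = 1/(h_i·A) = 1/(12.9×35.8) = 0.002165 K/W
R_copper = L/(kA) = 0.0044/(383×35.8) = 3.209×10^-7 K/W
R_ceramic-fibre blanket = L/(kA) = 0.115/(0.0758×35.8) = 0.04238 K/W
R_outer film = 1/(h_o·A) = 1/(20×35.8) = 0.001397 K/W
R_total = 0.04594 K/W
Q = ΔT / R_total = 84 / 0.04594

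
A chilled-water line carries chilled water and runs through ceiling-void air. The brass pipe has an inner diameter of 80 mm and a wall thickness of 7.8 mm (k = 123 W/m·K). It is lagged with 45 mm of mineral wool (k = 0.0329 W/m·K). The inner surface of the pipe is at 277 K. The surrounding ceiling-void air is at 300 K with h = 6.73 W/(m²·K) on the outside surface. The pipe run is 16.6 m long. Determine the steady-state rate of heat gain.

Per-layer cylindrical resistances, series-summed:
R_brass pipe wall = ln(47.8/40)/(2π×123×16.6) = 1.389×10^-5 K/W
R_mineral wool = ln(92.8/47.8)/(2π×0.0329×16.6) = 0.1933 K/W
R_outer film = 1/(h_o·2πr_oL) = 1/(6.73×2π×0.0928×16.6) = 0.01535 K/W
R_total = 0.2087 K/W
Q = ΔT/R_total = 23/0.2087

Q ≈ 110 W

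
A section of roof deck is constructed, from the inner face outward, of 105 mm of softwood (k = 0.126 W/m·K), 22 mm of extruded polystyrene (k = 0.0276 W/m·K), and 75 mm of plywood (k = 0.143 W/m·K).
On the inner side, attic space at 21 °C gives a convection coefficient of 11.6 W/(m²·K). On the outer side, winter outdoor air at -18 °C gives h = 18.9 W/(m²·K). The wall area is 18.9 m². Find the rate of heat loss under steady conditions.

Q ≈ 321 W

Using the resistance-network approach (series):
R_inner film = 1/(h_i·A) = 1/(11.6×18.9) = 0.004561 K/W
R_softwood = L/(kA) = 0.105/(0.126×18.9) = 0.04409 K/W
R_extruded polystyrene = L/(kA) = 0.022/(0.0276×18.9) = 0.04217 K/W
R_plywood = L/(kA) = 0.075/(0.143×18.9) = 0.02775 K/W
R_outer film = 1/(h_o·A) = 1/(18.9×18.9) = 0.002799 K/W
R_total = 0.1214 K/W
Q = ΔT / R_total = 39 / 0.1214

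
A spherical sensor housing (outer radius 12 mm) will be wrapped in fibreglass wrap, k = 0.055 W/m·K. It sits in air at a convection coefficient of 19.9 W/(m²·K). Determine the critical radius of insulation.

For a sphere r_cr = 2k/h = 2×0.055/19.9
r_cr = 5.53 mm; since the bare radius (12 mm) is above r_cr, any added insulation will reduce heat loss.

r_cr ≈ 5.53 mm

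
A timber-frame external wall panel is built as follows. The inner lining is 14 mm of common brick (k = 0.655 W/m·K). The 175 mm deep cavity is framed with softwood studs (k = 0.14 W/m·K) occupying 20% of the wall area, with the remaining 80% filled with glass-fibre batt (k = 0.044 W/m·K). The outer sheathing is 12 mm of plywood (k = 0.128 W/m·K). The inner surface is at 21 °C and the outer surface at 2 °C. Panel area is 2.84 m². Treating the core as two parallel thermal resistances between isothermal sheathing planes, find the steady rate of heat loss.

Sheathing layers in series; stud and cavity paths in parallel between them.
R_inner = 0.014/(0.655×2.84) = 0.007526 K/W
R_stud  = 0.175/(0.14×0.2×2.84) = 2.201 K/W
R_cav   = 0.175/(0.044×0.8×2.84) = 1.751 K/W
1/R_core = 1/R_stud + 1/R_cav → R_core = 0.975 K/W
R_outer = 0.012/(0.128×2.84) = 0.03301 K/W
R_total = 1.016 K/W
Q = ΔT/R_total = 19/1.016

Q ≈ 18.7 W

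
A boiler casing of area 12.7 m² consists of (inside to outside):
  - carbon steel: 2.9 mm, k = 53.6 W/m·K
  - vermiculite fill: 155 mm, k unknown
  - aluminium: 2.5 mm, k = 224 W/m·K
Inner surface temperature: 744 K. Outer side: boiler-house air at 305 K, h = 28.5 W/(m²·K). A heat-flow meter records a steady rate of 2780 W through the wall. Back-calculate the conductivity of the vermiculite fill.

Thermal resistances in series:
R_carbon steel = L/(kA) = 0.0029/(53.6×12.7) = 4.26×10^-6 K/W
R_aluminium = L/(kA) = 0.0025/(224×12.7) = 8.788×10^-7 K/W
R_outer film = 1/(h_o·A) = 1/(28.5×12.7) = 0.002763 K/W
Sum of known resistances R_other = 0.002768 K/W
Total R = ΔT/Q = 439/2780 = 0.1579 K/W
R_vermiculite fill = R_total − R_other = 0.1551 K/W
k = L/(R·A) = 0.155/(0.1551×12.7)

k ≈ 0.0787 W/(m·K)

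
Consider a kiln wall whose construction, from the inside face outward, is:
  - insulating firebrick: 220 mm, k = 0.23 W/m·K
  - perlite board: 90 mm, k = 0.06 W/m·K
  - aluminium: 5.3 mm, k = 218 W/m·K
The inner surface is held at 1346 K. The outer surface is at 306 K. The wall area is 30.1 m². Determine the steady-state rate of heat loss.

Series thermal resistances:
R_insulating firebrick = L/(kA) = 0.22/(0.23×30.1) = 0.03178 K/W
R_perlite board = L/(kA) = 0.09/(0.06×30.1) = 0.04983 K/W
R_aluminium = L/(kA) = 0.0053/(218×30.1) = 8.077×10^-7 K/W
R_total = 0.08161 K/W
Q = ΔT / R_total = 1040 / 0.08161

Q ≈ 12700 W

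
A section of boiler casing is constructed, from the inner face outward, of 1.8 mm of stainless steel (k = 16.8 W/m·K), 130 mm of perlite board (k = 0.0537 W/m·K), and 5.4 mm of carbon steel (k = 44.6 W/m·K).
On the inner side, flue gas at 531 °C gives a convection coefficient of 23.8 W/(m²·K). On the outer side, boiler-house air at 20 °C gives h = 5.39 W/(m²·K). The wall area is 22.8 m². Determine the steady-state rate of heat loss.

Q ≈ 4400 W

Using the resistance-network approach (series):
R_inner film = 1/(h_i·A) = 1/(23.8×22.8) = 0.001843 K/W
R_stainless steel = L/(kA) = 0.0018/(16.8×22.8) = 4.699×10^-6 K/W
R_perlite board = L/(kA) = 0.13/(0.0537×22.8) = 0.1062 K/W
R_carbon steel = L/(kA) = 0.0054/(44.6×22.8) = 5.31×10^-6 K/W
R_outer film = 1/(h_o·A) = 1/(5.39×22.8) = 0.008137 K/W
R_total = 0.1162 K/W
Q = ΔT / R_total = 511 / 0.1162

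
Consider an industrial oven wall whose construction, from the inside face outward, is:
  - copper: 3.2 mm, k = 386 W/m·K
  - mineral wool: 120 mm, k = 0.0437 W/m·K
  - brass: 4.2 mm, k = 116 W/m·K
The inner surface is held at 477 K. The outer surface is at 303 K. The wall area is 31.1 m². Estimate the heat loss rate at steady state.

Series thermal resistances:
R_copper = L/(kA) = 0.0032/(386×31.1) = 2.666×10^-7 K/W
R_mineral wool = L/(kA) = 0.12/(0.0437×31.1) = 0.0883 K/W
R_brass = L/(kA) = 0.0042/(116×31.1) = 1.164×10^-6 K/W
R_total = 0.0883 K/W
Q = ΔT / R_total = 174 / 0.0883

Q ≈ 1970 W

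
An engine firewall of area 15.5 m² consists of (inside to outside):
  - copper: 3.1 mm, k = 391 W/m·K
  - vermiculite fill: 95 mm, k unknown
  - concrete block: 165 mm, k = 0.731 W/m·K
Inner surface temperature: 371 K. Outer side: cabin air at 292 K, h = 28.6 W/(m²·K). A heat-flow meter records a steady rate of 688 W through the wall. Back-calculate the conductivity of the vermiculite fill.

Using the resistance-network approach (series):
R_copper = L/(kA) = 0.0031/(391×15.5) = 5.115×10^-7 K/W
R_concrete block = L/(kA) = 0.165/(0.731×15.5) = 0.01456 K/W
R_outer film = 1/(h_o·A) = 1/(28.6×15.5) = 0.002256 K/W
Sum of known resistances R_other = 0.01682 K/W
Total R = ΔT/Q = 79/688 = 0.1148 K/W
R_vermiculite fill = R_total − R_other = 0.09801 K/W
k = L/(R·A) = 0.095/(0.09801×15.5)

k ≈ 0.0625 W/(m·K)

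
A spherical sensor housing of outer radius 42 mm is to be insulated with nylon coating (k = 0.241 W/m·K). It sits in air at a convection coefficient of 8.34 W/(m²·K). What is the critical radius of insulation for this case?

r_cr ≈ 57.8 mm

For a sphere r_cr = 2k/h = 2×0.241/8.34
r_cr = 57.8 mm; since the bare radius (42 mm) is below r_cr, adding a thin layer of insulation will *increase* heat loss.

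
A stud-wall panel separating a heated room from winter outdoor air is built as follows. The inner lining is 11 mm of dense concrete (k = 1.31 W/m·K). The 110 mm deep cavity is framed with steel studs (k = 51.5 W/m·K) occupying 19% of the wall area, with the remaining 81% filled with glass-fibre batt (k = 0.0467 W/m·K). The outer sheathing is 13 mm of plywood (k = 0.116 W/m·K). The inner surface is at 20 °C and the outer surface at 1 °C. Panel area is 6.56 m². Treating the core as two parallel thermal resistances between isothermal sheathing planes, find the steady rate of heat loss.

Sheathing layers in series; stud and cavity paths in parallel between them.
R_inner = 0.011/(1.31×6.56) = 0.00128 K/W
R_stud  = 0.11/(51.5×0.19×6.56) = 0.001714 K/W
R_cav   = 0.11/(0.0467×0.81×6.56) = 0.4433 K/W
1/R_core = 1/R_stud + 1/R_cav → R_core = 0.001707 K/W
R_outer = 0.013/(0.116×6.56) = 0.01708 K/W
R_total = 0.02007 K/W
Q = ΔT/R_total = 19/0.02007

Q ≈ 947 W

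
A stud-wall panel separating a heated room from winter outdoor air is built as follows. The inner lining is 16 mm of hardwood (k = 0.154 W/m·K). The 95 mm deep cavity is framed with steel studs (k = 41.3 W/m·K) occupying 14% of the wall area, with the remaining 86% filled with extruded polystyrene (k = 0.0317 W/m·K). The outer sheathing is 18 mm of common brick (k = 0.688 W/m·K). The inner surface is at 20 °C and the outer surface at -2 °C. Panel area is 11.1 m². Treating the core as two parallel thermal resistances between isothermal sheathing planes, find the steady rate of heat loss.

Sheathing layers in series; stud and cavity paths in parallel between them.
R_inner = 0.016/(0.154×11.1) = 0.00936 K/W
R_stud  = 0.095/(41.3×0.14×11.1) = 0.00148 K/W
R_cav   = 0.095/(0.0317×0.86×11.1) = 0.3139 K/W
1/R_core = 1/R_stud + 1/R_cav → R_core = 0.001473 K/W
R_outer = 0.018/(0.688×11.1) = 0.002357 K/W
R_total = 0.01319 K/W
Q = ΔT/R_total = 22/0.01319

Q ≈ 1670 W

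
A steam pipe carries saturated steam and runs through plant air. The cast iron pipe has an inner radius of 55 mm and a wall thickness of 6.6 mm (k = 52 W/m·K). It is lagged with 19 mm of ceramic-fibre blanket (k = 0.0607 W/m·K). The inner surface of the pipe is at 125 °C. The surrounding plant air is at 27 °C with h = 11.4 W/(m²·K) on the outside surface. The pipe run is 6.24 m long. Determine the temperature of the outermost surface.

Per-layer cylindrical resistances, series-summed:
R_cast iron pipe wall = ln(61.6/55)/(2π×52×6.24) = 5.559×10^-5 K/W
R_ceramic-fibre blanket = ln(80.6/61.6)/(2π×0.0607×6.24) = 0.113 K/W
R_outer film = 1/(h_o·2πr_oL) = 1/(11.4×2π×0.0806×6.24) = 0.02776 K/W
R_total = 0.1408 K/W
Q = ΔT/R_total = 98/0.1408
Q = 696 W
T_interface = T_inner − Q·ΣR(inner→interface) = 125 − 696×0.113

T ≈ 46.3 °C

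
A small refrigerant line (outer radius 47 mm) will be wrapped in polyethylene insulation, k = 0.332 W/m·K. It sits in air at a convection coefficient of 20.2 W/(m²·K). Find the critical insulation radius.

r_cr ≈ 16.4 mm

For a cylinder r_cr = k/h = 0.332/20.2
r_cr = 16.4 mm; since the bare radius (47 mm) is above r_cr, any added insulation will reduce heat loss.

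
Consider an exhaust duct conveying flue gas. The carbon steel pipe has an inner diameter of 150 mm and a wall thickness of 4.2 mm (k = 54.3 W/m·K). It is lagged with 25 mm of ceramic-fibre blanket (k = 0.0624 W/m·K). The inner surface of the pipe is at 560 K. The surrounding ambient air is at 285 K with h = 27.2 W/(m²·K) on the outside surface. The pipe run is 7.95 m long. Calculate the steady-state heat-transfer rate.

Q ≈ 2890 W

Cylindrical conduction, so R = ln(r₂/r₁)/(2πkL) per layer, in series:
R_carbon steel pipe wall = ln(79.2/75)/(2π×54.3×7.95) = 2.009×10^-5 K/W
R_ceramic-fibre blanket = ln(104.2/79.2)/(2π×0.0624×7.95) = 0.08801 K/W
R_outer film = 1/(h_o·2πr_oL) = 1/(27.2×2π×0.1042×7.95) = 0.007063 K/W
R_total = 0.0951 K/W
Q = ΔT/R_total = 275/0.0951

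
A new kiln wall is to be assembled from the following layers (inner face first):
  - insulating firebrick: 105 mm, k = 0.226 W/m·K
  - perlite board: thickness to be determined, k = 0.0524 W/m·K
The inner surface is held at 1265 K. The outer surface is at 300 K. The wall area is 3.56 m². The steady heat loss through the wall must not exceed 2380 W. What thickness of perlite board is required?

L ≈ 51.3 mm

Treating each layer as a thermal resistance in series:
R_insulating firebrick = L/(kA) = 0.105/(0.226×3.56) = 0.1305 K/W
Sum of the known resistances R_other = 0.1305 K/W
Required total resistance R_tot = ΔT/Q_allow = 965/2380 = 0.4055 K/W
R_perlite board = R_tot − R_other = 0.275 K/W
L = R·k·A = 0.275×0.0524×3.56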